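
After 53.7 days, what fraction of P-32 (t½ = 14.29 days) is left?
N/N₀ = (1/2)^(t/t½) = 0.07392 = 7.39%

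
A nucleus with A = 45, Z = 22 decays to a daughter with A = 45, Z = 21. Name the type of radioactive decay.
ΔA = 0, ΔZ = -1 ⇒ beta-plus decay (β⁺) or electron capture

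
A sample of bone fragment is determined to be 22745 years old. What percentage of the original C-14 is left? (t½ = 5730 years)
N/N₀ = (1/2)^(t/t½) = 0.06384 = 6.38%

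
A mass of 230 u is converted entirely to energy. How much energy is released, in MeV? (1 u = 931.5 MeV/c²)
E = mc² = 2.142e5 MeV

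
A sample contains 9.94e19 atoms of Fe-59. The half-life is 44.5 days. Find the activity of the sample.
A = λN = 1.548e18 decays/day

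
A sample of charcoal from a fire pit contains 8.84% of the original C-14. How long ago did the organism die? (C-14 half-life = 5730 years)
Age = t½ × log₂(1/ratio) = 20050 years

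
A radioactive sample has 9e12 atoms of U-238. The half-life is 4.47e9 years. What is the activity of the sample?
A = λN = 1396 decays/year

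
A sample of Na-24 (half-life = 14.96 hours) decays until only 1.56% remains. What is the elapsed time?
t = t½ × log₂(N₀/N) = 89.79 hours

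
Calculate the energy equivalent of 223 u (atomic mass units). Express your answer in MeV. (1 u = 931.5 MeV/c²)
E = mc² = 2.077e5 MeV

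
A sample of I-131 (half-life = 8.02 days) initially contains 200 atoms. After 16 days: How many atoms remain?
N = N₀(1/2)^(t/t½) = 50.17 atoms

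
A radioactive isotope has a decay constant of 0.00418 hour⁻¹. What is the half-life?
t½ = ln(2)/λ = 165.8 hours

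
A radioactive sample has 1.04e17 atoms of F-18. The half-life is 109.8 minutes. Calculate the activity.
A = λN = 6.565e14 decays/minute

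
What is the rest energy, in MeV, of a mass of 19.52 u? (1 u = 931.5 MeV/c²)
E = mc² = 18180 MeV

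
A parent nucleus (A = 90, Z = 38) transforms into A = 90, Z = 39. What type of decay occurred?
ΔA = 0, ΔZ = +1 ⇒ beta-minus decay (β⁻)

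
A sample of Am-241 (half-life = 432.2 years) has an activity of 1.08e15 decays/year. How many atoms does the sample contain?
N = A/λ = 6.734e17 atoms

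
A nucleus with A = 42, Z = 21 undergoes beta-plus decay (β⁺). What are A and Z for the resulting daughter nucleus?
Daughter: A = 42, Z = 20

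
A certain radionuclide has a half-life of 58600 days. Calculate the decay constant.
λ = ln(2)/t½ = 1.183e-5 day⁻¹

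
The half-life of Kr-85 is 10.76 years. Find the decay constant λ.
λ = ln(2)/t½ = 0.06442 year⁻¹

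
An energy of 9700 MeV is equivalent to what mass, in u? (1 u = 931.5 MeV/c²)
m = E/c² = 10.41 u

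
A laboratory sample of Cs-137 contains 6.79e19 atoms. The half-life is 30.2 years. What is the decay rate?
A = λN = 1.558e18 decays/year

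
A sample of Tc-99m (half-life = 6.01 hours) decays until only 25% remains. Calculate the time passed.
t = t½ × log₂(N₀/N) = 12.02 hours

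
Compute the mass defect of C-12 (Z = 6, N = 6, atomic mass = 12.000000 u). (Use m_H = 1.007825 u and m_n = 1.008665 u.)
Δm = Z·m_H + N·m_n − M = 0.09894 u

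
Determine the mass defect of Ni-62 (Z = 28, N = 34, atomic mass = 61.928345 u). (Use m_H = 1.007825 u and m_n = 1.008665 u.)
Δm = Z·m_H + N·m_n − M = 0.5854 u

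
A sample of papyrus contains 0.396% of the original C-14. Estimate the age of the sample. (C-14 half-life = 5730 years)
Age = t½ × log₂(1/ratio) = 45730 years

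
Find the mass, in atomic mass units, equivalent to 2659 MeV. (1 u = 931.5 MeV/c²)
m = E/c² = 2.855 u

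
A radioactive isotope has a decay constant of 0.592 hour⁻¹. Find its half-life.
t½ = ln(2)/λ = 1.171 hours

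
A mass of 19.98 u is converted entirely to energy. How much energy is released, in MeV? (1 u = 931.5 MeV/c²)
E = mc² = 18610 MeV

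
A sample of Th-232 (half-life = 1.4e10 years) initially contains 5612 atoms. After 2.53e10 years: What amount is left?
N = N₀(1/2)^(t/t½) = 1604 atoms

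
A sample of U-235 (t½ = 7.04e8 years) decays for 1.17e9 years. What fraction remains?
N/N₀ = (1/2)^(t/t½) = 0.316 = 31.6%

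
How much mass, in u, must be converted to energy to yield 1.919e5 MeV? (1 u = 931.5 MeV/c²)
m = E/c² = 206 u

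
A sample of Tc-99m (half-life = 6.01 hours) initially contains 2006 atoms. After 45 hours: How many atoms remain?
N = N₀(1/2)^(t/t½) = 11.18 atoms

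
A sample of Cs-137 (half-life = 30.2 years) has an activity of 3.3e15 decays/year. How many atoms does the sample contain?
N = A/λ = 1.438e17 atoms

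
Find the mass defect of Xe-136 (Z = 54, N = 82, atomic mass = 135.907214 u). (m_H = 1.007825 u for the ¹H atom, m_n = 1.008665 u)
Δm = Z·m_H + N·m_n − M = 1.226 u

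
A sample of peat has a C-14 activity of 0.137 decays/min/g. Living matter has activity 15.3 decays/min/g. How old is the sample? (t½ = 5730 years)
Age = t½ × log₂(A₀/A) = 38980 years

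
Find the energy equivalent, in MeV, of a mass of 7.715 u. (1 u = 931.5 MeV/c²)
E = mc² = 7187 MeV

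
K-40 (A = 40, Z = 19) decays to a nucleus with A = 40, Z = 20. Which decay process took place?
ΔA = 0, ΔZ = +1 ⇒ beta-minus decay (β⁻)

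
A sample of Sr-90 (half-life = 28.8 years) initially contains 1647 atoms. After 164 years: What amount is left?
N = N₀(1/2)^(t/t½) = 31.8 atoms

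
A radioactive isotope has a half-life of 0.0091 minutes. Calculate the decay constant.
λ = ln(2)/t½ = 76.17 minute⁻¹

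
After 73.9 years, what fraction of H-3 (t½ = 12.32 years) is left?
N/N₀ = (1/2)^(t/t½) = 0.01564 = 1.56%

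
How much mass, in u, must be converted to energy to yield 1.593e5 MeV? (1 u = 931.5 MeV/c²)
m = E/c² = 171 u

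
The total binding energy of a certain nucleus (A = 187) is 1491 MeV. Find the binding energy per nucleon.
B.E./A = 1491/187 = 7.973 MeV/nucleon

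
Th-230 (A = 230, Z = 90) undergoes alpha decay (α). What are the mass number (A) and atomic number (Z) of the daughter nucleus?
Daughter: A = 226, Z = 88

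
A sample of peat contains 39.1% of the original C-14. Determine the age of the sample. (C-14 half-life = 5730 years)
Age = t½ × log₂(1/ratio) = 7763 years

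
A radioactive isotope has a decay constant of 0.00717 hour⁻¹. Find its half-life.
t½ = ln(2)/λ = 96.67 hours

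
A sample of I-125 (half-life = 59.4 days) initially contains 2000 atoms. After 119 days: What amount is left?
N = N₀(1/2)^(t/t½) = 498.8 atoms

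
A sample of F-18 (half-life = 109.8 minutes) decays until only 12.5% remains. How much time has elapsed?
t = t½ × log₂(N₀/N) = 329.4 minutes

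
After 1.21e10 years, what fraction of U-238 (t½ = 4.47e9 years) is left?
N/N₀ = (1/2)^(t/t½) = 0.1532 = 15.3%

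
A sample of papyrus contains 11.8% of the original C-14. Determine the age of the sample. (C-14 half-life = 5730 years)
Age = t½ × log₂(1/ratio) = 17670 years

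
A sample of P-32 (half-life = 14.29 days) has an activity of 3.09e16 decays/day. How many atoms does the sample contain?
N = A/λ = 6.37e17 atoms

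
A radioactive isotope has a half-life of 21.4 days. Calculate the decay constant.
λ = ln(2)/t½ = 0.03239 day⁻¹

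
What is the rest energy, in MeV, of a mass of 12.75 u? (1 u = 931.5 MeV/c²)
E = mc² = 11880 MeV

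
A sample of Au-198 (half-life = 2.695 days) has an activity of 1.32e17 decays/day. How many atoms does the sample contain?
N = A/λ = 5.132e17 atoms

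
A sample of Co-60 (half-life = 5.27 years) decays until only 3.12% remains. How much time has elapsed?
t = t½ × log₂(N₀/N) = 26.36 years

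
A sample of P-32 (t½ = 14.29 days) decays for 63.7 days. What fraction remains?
N/N₀ = (1/2)^(t/t½) = 0.04551 = 4.55%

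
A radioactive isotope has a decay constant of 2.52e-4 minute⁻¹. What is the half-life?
t½ = ln(2)/λ = 2751 minutes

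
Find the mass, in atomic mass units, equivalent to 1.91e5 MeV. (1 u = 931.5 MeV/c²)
m = E/c² = 205 u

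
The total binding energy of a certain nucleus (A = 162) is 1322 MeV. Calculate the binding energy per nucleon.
B.E./A = 1322/162 = 8.16 MeV/nucleon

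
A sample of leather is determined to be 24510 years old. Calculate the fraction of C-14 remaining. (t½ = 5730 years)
N/N₀ = (1/2)^(t/t½) = 0.05156 = 5.16%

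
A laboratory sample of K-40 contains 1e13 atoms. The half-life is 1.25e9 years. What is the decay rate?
A = λN = 5545 decays/year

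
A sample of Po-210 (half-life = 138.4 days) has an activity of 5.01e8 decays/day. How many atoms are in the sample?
N = A/λ = 1e11 atoms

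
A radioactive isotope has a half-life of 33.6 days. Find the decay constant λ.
λ = ln(2)/t½ = 0.02063 day⁻¹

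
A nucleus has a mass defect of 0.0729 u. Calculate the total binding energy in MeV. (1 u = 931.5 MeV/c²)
B.E. = Δm × 931.5 = 67.91 MeV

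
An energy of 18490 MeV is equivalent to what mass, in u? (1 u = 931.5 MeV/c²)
m = E/c² = 19.85 u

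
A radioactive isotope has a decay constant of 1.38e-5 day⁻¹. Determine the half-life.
t½ = ln(2)/λ = 50230 days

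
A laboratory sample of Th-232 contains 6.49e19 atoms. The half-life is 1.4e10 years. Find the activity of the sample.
A = λN = 3.213e9 decays/year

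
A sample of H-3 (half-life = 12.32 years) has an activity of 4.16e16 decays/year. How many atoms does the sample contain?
N = A/λ = 7.394e17 atoms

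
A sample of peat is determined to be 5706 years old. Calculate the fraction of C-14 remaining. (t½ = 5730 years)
N/N₀ = (1/2)^(t/t½) = 0.5015 = 50.1%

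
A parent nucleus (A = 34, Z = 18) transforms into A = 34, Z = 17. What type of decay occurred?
ΔA = 0, ΔZ = -1 ⇒ beta-plus decay (β⁺) or electron capture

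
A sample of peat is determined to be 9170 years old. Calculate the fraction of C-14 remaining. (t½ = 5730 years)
N/N₀ = (1/2)^(t/t½) = 0.3298 = 33%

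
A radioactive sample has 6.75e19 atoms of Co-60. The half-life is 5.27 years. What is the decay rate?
A = λN = 8.878e18 decays/year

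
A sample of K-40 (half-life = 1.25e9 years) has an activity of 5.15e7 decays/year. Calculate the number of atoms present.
N = A/λ = 9.287e16 atoms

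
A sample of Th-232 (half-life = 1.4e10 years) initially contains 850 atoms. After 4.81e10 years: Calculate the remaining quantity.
N = N₀(1/2)^(t/t½) = 78.55 atoms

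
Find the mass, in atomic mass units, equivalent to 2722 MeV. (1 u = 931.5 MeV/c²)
m = E/c² = 2.922 u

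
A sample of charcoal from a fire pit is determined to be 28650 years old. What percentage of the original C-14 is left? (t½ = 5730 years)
N/N₀ = (1/2)^(t/t½) = 0.03125 = 3.12%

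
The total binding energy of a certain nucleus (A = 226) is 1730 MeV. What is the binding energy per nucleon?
B.E./A = 1730/226 = 7.655 MeV/nucleon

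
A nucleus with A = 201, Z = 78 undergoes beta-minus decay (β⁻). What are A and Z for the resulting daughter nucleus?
Daughter: A = 201, Z = 79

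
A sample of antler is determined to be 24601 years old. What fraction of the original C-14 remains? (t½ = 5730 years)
N/N₀ = (1/2)^(t/t½) = 0.051 = 5.1%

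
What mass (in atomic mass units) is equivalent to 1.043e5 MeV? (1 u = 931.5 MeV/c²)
m = E/c² = 112 u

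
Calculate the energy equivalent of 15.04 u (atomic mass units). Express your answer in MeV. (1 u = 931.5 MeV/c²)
E = mc² = 14010 MeV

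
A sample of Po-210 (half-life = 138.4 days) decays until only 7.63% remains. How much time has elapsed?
t = t½ × log₂(N₀/N) = 513.8 days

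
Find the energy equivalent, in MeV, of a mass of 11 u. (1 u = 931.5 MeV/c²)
E = mc² = 10250 MeV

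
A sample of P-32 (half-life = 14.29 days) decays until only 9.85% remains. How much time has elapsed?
t = t½ × log₂(N₀/N) = 47.78 days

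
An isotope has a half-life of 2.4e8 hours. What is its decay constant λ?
λ = ln(2)/t½ = 2.888e-9 hour⁻¹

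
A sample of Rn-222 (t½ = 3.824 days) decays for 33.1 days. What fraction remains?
N/N₀ = (1/2)^(t/t½) = 0.002479 = 0.248%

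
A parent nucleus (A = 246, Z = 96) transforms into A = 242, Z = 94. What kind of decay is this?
ΔA = -4, ΔZ = -2 ⇒ alpha decay (α)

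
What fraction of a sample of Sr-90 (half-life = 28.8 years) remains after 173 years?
N/N₀ = (1/2)^(t/t½) = 0.01555 = 1.55%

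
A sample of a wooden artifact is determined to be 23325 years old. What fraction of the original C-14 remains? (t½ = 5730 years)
N/N₀ = (1/2)^(t/t½) = 0.05951 = 5.95%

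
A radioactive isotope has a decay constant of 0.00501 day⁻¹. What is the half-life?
t½ = ln(2)/λ = 138.4 days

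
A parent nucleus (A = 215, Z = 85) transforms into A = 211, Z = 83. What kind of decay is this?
ΔA = -4, ΔZ = -2 ⇒ alpha decay (α)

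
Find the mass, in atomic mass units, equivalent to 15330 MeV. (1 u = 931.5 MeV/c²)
m = E/c² = 16.46 u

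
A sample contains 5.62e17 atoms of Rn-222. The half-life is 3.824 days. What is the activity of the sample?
A = λN = 1.019e17 decays/day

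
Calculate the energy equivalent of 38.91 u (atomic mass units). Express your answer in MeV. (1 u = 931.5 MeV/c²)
E = mc² = 36240 MeV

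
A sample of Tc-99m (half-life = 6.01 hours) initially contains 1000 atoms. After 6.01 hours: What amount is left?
N = N₀(1/2)^(t/t½) = 500 atoms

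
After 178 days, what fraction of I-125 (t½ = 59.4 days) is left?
N/N₀ = (1/2)^(t/t½) = 0.1253 = 12.5%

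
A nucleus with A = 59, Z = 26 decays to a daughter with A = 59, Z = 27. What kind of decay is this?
ΔA = 0, ΔZ = +1 ⇒ beta-minus decay (β⁻)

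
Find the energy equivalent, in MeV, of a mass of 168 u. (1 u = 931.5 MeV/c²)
E = mc² = 1.565e5 MeV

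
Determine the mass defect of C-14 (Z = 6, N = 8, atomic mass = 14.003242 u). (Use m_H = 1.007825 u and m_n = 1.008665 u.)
Δm = Z·m_H + N·m_n − M = 0.113 u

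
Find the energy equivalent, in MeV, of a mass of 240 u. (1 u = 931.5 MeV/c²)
E = mc² = 2.236e5 MeV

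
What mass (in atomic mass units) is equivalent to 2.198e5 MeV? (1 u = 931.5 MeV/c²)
m = E/c² = 236 u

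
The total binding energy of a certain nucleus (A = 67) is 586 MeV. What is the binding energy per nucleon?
B.E./A = 586/67 = 8.746 MeV/nucleon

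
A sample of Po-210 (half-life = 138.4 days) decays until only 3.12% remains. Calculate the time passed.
t = t½ × log₂(N₀/N) = 692.3 days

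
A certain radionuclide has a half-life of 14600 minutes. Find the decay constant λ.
λ = ln(2)/t½ = 4.748e-5 minute⁻¹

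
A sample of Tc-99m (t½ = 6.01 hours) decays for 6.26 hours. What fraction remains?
N/N₀ = (1/2)^(t/t½) = 0.4858 = 48.6%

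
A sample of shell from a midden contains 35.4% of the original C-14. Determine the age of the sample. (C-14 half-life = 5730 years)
Age = t½ × log₂(1/ratio) = 8585 years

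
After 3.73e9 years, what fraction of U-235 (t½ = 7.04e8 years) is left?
N/N₀ = (1/2)^(t/t½) = 0.02541 = 2.54%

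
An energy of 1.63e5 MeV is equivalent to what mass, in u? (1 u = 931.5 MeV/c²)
m = E/c² = 175 u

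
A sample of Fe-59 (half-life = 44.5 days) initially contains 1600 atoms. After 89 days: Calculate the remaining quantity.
N = N₀(1/2)^(t/t½) = 400 atoms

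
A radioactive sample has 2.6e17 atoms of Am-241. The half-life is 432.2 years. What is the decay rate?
A = λN = 4.17e14 decays/year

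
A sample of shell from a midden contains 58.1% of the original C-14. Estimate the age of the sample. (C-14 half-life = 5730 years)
Age = t½ × log₂(1/ratio) = 4489 years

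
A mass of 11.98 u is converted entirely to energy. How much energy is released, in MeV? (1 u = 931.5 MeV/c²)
E = mc² = 11160 MeV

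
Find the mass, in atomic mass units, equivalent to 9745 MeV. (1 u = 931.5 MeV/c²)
m = E/c² = 10.46 u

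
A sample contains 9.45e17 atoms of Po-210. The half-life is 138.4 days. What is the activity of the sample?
A = λN = 4.733e15 decays/day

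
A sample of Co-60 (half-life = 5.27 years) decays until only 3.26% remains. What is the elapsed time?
t = t½ × log₂(N₀/N) = 26.03 years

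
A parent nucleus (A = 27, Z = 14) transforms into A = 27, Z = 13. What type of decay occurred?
ΔA = 0, ΔZ = -1 ⇒ beta-plus decay (β⁺) or electron capture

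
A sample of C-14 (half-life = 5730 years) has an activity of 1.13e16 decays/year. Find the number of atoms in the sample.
N = A/λ = 9.341e19 atoms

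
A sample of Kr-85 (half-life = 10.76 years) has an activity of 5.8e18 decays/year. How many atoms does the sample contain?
N = A/λ = 9.004e19 atoms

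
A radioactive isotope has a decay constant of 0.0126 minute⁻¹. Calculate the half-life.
t½ = ln(2)/λ = 55.01 minutes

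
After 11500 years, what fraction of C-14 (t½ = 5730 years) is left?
N/N₀ = (1/2)^(t/t½) = 0.2488 = 24.9%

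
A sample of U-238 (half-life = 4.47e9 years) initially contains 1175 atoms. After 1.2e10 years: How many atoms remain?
N = N₀(1/2)^(t/t½) = 182.8 atoms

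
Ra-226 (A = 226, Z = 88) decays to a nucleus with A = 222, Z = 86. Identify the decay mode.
ΔA = -4, ΔZ = -2 ⇒ alpha decay (α)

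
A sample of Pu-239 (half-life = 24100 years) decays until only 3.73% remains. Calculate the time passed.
t = t½ × log₂(N₀/N) = 1.143e5 years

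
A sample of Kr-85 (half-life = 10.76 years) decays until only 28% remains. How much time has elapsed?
t = t½ × log₂(N₀/N) = 19.76 years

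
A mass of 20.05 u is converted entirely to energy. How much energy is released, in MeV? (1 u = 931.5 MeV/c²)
E = mc² = 18680 MeV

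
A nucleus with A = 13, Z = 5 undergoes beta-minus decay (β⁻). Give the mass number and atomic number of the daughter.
Daughter: A = 13, Z = 6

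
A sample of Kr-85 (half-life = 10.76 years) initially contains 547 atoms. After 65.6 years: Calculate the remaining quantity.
N = N₀(1/2)^(t/t½) = 7.993 atoms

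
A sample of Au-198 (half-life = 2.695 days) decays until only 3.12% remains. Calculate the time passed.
t = t½ × log₂(N₀/N) = 13.48 days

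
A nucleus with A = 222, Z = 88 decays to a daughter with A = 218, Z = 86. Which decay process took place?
ΔA = -4, ΔZ = -2 ⇒ alpha decay (α)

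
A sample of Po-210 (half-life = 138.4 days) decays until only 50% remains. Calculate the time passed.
t = t½ × log₂(N₀/N) = 138.4 days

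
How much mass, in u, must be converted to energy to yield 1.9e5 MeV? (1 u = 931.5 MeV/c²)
m = E/c² = 204 u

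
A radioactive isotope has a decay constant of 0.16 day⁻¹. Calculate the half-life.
t½ = ln(2)/λ = 4.332 days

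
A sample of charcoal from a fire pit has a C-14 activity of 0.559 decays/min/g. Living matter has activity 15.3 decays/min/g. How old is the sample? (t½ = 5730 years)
Age = t½ × log₂(A₀/A) = 27360 years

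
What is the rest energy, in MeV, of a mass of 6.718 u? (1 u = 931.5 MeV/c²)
E = mc² = 6258 MeV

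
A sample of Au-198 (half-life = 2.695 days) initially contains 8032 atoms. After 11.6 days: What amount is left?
N = N₀(1/2)^(t/t½) = 406.5 atoms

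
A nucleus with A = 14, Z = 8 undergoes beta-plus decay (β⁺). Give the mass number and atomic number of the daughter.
Daughter: A = 14, Z = 7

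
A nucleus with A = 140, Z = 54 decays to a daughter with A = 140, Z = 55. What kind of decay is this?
ΔA = 0, ΔZ = +1 ⇒ beta-minus decay (β⁻)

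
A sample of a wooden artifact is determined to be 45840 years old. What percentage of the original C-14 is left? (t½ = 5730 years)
N/N₀ = (1/2)^(t/t½) = 0.003906 = 0.391%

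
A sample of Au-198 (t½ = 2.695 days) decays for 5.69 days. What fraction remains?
N/N₀ = (1/2)^(t/t½) = 0.2314 = 23.1%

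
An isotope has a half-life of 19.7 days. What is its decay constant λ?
λ = ln(2)/t½ = 0.03519 day⁻¹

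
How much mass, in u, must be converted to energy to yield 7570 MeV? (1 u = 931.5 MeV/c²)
m = E/c² = 8.127 u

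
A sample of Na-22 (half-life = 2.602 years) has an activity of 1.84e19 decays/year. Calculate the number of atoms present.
N = A/λ = 6.907e19 atoms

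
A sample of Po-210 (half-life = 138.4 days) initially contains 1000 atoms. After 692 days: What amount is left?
N = N₀(1/2)^(t/t½) = 31.25 atoms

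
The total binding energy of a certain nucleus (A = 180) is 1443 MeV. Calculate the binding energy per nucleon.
B.E./A = 1443/180 = 8.017 MeV/nucleon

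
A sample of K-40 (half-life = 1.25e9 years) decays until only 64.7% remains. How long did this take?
t = t½ × log₂(N₀/N) = 7.852e8 years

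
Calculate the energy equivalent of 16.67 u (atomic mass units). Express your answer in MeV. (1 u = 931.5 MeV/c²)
E = mc² = 15530 MeV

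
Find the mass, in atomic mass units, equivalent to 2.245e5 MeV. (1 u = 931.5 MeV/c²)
m = E/c² = 241 u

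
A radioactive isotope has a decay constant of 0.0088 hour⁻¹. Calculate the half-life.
t½ = ln(2)/λ = 78.77 hours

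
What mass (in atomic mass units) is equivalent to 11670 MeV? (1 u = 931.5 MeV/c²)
m = E/c² = 12.53 u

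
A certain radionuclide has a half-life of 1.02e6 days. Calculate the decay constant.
λ = ln(2)/t½ = 6.796e-7 day⁻¹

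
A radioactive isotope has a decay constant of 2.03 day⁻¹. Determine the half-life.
t½ = ln(2)/λ = 0.3415 days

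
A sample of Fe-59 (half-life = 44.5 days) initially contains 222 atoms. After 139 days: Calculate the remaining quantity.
N = N₀(1/2)^(t/t½) = 25.47 atoms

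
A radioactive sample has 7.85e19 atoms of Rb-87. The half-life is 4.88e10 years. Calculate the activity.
A = λN = 1.115e9 decays/year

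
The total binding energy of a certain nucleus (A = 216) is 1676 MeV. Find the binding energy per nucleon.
B.E./A = 1676/216 = 7.759 MeV/nucleon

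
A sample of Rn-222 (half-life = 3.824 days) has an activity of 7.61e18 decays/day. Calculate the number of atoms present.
N = A/λ = 4.198e19 atoms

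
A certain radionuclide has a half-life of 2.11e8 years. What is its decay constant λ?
λ = ln(2)/t½ = 3.285e-9 year⁻¹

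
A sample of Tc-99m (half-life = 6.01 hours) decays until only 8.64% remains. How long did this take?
t = t½ × log₂(N₀/N) = 21.23 hours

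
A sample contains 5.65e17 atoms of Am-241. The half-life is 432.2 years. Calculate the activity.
A = λN = 9.061e14 decays/year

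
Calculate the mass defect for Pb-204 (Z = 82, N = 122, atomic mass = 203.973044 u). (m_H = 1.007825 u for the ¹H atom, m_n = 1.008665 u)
Δm = Z·m_H + N·m_n − M = 1.726 u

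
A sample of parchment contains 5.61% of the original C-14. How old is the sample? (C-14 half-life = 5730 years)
Age = t½ × log₂(1/ratio) = 23810 years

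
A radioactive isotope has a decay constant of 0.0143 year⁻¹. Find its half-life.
t½ = ln(2)/λ = 48.47 years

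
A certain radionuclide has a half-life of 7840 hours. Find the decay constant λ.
λ = ln(2)/t½ = 8.841e-5 hour⁻¹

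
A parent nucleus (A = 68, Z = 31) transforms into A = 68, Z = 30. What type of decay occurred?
ΔA = 0, ΔZ = -1 ⇒ beta-plus decay (β⁺) or electron capture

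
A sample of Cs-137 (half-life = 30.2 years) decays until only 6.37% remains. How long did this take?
t = t½ × log₂(N₀/N) = 120 years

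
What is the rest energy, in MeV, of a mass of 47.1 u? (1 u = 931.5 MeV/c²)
E = mc² = 43870 MeV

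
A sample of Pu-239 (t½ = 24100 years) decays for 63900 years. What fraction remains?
N/N₀ = (1/2)^(t/t½) = 0.1592 = 15.9%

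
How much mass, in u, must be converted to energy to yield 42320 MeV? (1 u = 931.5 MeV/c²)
m = E/c² = 45.43 u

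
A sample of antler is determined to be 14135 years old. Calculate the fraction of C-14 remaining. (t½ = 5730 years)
N/N₀ = (1/2)^(t/t½) = 0.1809 = 18.1%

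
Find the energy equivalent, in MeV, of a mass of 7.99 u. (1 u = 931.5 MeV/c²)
E = mc² = 7443 MeV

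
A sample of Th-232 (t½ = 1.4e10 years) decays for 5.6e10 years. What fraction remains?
N/N₀ = (1/2)^(t/t½) = 0.0625 = 6.25%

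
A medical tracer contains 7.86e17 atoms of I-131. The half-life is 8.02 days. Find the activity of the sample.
A = λN = 6.793e16 decays/day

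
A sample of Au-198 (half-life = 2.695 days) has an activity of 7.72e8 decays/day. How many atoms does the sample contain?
N = A/λ = 3.002e9 atoms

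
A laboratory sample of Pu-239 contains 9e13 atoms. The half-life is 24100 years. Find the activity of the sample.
A = λN = 2.589e9 decays/year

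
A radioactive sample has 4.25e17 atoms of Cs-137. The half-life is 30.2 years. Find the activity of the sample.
A = λN = 9.755e15 decays/year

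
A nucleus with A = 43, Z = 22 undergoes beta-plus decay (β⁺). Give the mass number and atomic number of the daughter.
Daughter: A = 43, Z = 21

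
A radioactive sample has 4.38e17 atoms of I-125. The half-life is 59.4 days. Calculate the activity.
A = λN = 5.111e15 decays/day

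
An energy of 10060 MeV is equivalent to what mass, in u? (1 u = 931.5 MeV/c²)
m = E/c² = 10.8 u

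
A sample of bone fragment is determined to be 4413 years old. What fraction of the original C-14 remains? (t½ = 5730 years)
N/N₀ = (1/2)^(t/t½) = 0.5864 = 58.6%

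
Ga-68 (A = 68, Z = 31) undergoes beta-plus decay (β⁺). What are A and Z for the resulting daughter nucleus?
Daughter: A = 68, Z = 30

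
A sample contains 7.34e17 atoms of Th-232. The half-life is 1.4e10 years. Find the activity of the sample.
A = λN = 3.634e7 decays/year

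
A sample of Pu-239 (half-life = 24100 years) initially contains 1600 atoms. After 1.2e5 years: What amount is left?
N = N₀(1/2)^(t/t½) = 50.72 atoms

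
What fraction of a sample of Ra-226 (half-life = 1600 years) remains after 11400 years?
N/N₀ = (1/2)^(t/t½) = 0.007164 = 0.716%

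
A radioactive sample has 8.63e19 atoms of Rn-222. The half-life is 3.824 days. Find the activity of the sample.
A = λN = 1.564e19 decays/day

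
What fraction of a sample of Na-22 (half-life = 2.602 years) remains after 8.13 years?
N/N₀ = (1/2)^(t/t½) = 0.1147 = 11.5%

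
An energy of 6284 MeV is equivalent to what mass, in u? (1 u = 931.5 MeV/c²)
m = E/c² = 6.746 u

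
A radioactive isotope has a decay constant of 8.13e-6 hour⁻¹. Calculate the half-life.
t½ = ln(2)/λ = 85260 hours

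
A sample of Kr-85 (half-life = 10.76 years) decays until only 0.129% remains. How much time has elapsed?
t = t½ × log₂(N₀/N) = 103.3 years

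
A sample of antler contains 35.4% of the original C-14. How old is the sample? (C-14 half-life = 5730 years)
Age = t½ × log₂(1/ratio) = 8585 years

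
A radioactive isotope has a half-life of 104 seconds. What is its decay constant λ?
λ = ln(2)/t½ = 0.006665 second⁻¹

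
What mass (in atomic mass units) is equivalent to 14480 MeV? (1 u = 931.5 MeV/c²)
m = E/c² = 15.54 u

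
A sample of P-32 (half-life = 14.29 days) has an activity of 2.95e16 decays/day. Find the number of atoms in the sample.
N = A/λ = 6.082e17 atoms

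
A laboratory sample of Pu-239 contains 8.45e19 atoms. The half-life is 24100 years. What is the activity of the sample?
A = λN = 2.43e15 decays/year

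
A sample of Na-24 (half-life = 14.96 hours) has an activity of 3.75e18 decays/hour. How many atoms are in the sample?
N = A/λ = 8.094e19 atoms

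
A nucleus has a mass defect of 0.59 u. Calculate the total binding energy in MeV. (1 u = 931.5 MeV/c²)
B.E. = Δm × 931.5 = 549.6 MeV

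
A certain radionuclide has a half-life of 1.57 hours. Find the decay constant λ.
λ = ln(2)/t½ = 0.4415 hour⁻¹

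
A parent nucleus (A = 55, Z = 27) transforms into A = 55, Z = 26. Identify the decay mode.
ΔA = 0, ΔZ = -1 ⇒ beta-plus decay (β⁺) or electron capture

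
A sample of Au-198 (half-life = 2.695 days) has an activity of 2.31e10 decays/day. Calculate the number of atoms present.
N = A/λ = 8.981e10 atoms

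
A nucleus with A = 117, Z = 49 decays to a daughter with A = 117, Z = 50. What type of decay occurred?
ΔA = 0, ΔZ = +1 ⇒ beta-minus decay (β⁻)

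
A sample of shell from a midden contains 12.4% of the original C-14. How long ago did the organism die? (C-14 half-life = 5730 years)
Age = t½ × log₂(1/ratio) = 17260 years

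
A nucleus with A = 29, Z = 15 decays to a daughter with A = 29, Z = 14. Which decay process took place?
ΔA = 0, ΔZ = -1 ⇒ beta-plus decay (β⁺) or electron capture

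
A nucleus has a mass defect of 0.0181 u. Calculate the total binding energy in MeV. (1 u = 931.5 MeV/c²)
B.E. = Δm × 931.5 = 16.86 MeV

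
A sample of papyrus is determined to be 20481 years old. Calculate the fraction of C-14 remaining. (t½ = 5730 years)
N/N₀ = (1/2)^(t/t½) = 0.08395 = 8.39%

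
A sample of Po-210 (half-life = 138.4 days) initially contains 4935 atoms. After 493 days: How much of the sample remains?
N = N₀(1/2)^(t/t½) = 417.8 atoms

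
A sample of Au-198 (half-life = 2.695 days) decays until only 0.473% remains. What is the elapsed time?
t = t½ × log₂(N₀/N) = 20.82 days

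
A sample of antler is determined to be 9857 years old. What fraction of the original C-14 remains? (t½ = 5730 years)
N/N₀ = (1/2)^(t/t½) = 0.3035 = 30.3%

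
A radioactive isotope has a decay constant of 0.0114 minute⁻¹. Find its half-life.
t½ = ln(2)/λ = 60.8 minutes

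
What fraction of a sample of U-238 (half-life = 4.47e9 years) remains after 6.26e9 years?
N/N₀ = (1/2)^(t/t½) = 0.3788 = 37.9%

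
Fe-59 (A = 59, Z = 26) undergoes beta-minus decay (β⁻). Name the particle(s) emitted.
β⁻: electron (e⁻) + antineutrino (ν̄ₑ)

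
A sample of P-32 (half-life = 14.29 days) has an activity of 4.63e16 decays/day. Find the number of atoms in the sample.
N = A/λ = 9.545e17 atoms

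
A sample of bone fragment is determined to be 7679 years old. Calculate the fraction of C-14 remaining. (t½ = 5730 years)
N/N₀ = (1/2)^(t/t½) = 0.395 = 39.5%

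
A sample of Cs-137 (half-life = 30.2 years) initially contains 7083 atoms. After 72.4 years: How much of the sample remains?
N = N₀(1/2)^(t/t½) = 1344 atoms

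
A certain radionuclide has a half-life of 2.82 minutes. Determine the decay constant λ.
λ = ln(2)/t½ = 0.2458 minute⁻¹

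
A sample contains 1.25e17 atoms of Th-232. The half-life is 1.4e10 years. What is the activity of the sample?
A = λN = 6.189e6 decays/year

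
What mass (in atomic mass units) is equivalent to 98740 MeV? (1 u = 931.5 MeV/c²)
m = E/c² = 106 u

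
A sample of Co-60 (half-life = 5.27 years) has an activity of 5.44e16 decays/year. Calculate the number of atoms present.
N = A/λ = 4.136e17 atoms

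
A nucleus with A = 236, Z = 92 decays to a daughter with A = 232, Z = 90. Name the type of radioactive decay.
ΔA = -4, ΔZ = -2 ⇒ alpha decay (α)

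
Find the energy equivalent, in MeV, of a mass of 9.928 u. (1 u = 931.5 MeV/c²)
E = mc² = 9248 MeV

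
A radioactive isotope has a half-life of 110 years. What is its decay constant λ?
λ = ln(2)/t½ = 0.006301 year⁻¹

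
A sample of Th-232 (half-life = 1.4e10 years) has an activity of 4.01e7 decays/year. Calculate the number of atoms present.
N = A/λ = 8.099e17 atoms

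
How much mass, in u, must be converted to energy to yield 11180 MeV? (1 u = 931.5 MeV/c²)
m = E/c² = 12 u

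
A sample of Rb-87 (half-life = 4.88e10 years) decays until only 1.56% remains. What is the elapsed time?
t = t½ × log₂(N₀/N) = 2.929e11 years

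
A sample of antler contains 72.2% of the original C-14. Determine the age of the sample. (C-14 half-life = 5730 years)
Age = t½ × log₂(1/ratio) = 2693 years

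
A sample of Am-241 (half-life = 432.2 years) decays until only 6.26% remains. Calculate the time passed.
t = t½ × log₂(N₀/N) = 1728 years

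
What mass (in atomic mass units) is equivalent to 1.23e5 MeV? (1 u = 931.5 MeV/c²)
m = E/c² = 132 u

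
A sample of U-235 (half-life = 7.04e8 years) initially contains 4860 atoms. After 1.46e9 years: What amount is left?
N = N₀(1/2)^(t/t½) = 1154 atoms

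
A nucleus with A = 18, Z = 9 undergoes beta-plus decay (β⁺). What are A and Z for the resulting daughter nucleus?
Daughter: A = 18, Z = 8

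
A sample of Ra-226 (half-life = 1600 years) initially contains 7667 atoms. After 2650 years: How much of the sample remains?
N = N₀(1/2)^(t/t½) = 2432 atoms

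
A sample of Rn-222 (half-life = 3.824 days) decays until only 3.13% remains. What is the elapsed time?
t = t½ × log₂(N₀/N) = 19.11 days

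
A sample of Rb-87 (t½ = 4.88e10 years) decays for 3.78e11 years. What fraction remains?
N/N₀ = (1/2)^(t/t½) = 0.004659 = 0.466%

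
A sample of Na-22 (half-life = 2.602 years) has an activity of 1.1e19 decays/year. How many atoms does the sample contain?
N = A/λ = 4.129e19 atoms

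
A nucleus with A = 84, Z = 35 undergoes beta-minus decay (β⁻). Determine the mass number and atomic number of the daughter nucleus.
Daughter: A = 84, Z = 36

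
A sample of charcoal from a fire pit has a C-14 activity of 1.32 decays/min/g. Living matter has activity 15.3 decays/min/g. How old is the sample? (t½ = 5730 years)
Age = t½ × log₂(A₀/A) = 20260 years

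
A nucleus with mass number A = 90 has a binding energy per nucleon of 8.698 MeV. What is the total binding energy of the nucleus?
B.E. = 8.698 × 90 = 782.8 MeV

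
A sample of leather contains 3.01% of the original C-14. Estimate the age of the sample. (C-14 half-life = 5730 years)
Age = t½ × log₂(1/ratio) = 28960 years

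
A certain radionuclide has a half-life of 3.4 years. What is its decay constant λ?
λ = ln(2)/t½ = 0.2039 year⁻¹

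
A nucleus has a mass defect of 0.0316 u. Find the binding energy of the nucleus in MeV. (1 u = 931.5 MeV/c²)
B.E. = Δm × 931.5 = 29.44 MeV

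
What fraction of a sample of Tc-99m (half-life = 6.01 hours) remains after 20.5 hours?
N/N₀ = (1/2)^(t/t½) = 0.09401 = 9.4%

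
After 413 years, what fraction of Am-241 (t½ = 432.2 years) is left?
N/N₀ = (1/2)^(t/t½) = 0.5156 = 51.6%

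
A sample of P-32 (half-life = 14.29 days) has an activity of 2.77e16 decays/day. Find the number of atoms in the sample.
N = A/λ = 5.711e17 atoms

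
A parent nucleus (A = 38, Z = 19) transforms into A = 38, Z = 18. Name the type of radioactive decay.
ΔA = 0, ΔZ = -1 ⇒ beta-plus decay (β⁺) or electron capture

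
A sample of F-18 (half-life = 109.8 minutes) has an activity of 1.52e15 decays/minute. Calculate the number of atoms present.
N = A/λ = 2.408e17 atoms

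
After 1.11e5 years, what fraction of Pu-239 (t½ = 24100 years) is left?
N/N₀ = (1/2)^(t/t½) = 0.04107 = 4.11%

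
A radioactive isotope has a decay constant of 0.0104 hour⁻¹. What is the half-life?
t½ = ln(2)/λ = 66.65 hours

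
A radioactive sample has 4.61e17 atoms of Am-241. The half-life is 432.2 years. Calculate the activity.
A = λN = 7.393e14 decays/year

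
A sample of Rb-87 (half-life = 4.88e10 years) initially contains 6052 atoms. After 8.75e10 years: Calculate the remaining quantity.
N = N₀(1/2)^(t/t½) = 1746 atoms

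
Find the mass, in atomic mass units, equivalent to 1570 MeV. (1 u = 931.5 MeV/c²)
m = E/c² = 1.685 u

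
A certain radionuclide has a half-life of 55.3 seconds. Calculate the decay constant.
λ = ln(2)/t½ = 0.01253 second⁻¹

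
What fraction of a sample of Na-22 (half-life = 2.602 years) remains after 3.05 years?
N/N₀ = (1/2)^(t/t½) = 0.4438 = 44.4%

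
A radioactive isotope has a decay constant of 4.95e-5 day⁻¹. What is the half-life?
t½ = ln(2)/λ = 14000 days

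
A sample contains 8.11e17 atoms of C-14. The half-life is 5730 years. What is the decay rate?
A = λN = 9.811e13 decays/year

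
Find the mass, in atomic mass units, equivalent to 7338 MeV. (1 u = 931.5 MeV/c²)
m = E/c² = 7.878 u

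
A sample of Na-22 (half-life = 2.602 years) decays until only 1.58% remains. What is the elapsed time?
t = t½ × log₂(N₀/N) = 15.57 years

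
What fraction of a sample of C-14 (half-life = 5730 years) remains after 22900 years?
N/N₀ = (1/2)^(t/t½) = 0.06265 = 6.27%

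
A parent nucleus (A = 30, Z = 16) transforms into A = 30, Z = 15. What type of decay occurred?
ΔA = 0, ΔZ = -1 ⇒ beta-plus decay (β⁺) or electron capture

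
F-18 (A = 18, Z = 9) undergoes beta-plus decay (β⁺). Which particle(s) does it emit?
β⁺: positron (e⁺) + neutrino (νₑ)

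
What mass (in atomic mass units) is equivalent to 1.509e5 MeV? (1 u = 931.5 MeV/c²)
m = E/c² = 162 u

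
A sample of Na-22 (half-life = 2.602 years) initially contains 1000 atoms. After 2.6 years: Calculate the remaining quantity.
N = N₀(1/2)^(t/t½) = 500.3 atoms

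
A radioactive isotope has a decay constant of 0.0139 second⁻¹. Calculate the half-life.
t½ = ln(2)/λ = 49.87 seconds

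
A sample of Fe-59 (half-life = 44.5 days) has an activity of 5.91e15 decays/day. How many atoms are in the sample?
N = A/λ = 3.794e17 atoms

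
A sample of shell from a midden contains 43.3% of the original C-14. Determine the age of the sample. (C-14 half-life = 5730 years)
Age = t½ × log₂(1/ratio) = 6919 years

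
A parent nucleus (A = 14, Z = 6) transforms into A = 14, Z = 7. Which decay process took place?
ΔA = 0, ΔZ = +1 ⇒ beta-minus decay (β⁻)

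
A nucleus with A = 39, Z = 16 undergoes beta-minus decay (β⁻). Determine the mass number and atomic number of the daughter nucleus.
Daughter: A = 39, Z = 17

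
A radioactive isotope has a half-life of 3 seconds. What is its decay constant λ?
λ = ln(2)/t½ = 0.231 second⁻¹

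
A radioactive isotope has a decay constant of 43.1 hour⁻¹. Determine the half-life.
t½ = ln(2)/λ = 0.01608 hours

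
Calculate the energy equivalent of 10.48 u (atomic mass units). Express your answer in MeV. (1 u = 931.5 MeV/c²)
E = mc² = 9762 MeV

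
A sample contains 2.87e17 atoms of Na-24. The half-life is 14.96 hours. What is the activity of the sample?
A = λN = 1.33e16 decays/hour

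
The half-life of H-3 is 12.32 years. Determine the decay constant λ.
λ = ln(2)/t½ = 0.05626 year⁻¹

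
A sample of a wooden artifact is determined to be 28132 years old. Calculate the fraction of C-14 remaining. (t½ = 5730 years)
N/N₀ = (1/2)^(t/t½) = 0.03327 = 3.33%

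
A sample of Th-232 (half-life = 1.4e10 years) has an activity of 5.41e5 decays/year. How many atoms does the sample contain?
N = A/λ = 1.093e16 atoms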